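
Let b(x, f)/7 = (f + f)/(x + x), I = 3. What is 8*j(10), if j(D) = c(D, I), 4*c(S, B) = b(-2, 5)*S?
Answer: -350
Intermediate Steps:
b(x, f) = 7*f/x (b(x, f) = 7*((f + f)/(x + x)) = 7*((2*f)/((2*x))) = 7*((2*f)*(1/(2*x))) = 7*(f/x) = 7*f/x)
c(S, B) = -35*S/8 (c(S, B) = ((7*5/(-2))*S)/4 = ((7*5*(-1/2))*S)/4 = (-35*S/2)/4 = -35*S/8)
j(D) = -35*D/8
8*j(10) = 8*(-35/8*10) = 8*(-175/4) = -350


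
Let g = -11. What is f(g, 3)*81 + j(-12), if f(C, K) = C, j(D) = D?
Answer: -903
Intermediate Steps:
f(g, 3)*81 + j(-12) = -11*81 - 12 = -891 - 12 = -903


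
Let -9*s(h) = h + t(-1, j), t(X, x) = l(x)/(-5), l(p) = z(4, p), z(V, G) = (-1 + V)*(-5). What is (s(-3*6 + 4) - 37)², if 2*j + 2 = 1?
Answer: 103684/81 ≈ 1280.0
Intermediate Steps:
j = -½ (j = -1 + (½)*1 = -1 + ½ = -½ ≈ -0.50000)
z(V, G) = 5 - 5*V
l(p) = -15 (l(p) = 5 - 5*4 = 5 - 20 = -15)
t(X, x) = 3 (t(X, x) = -15/(-5) = -15*(-⅕) = 3)
s(h) = -⅓ - h/9 (s(h) = -(h + 3)/9 = -(3 + h)/9 = -⅓ - h/9)
(s(-3*6 + 4) - 37)² = ((-⅓ - (-3*6 + 4)/9) - 37)² = ((-⅓ - (-18 + 4)/9) - 37)² = ((-⅓ - ⅑*(-14)) - 37)² = ((-⅓ + 14/9) - 37)² = (11/9 - 37)² = (-322/9)² = 103684/81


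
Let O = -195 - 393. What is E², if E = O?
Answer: 345744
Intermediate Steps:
O = -588
E = -588
E² = (-588)² = 345744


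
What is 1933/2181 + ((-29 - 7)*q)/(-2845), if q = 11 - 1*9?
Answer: 5656417/6204945 ≈ 0.91160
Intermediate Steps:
q = 2 (q = 11 - 9 = 2)
1933/2181 + ((-29 - 7)*q)/(-2845) = 1933/2181 + ((-29 - 7)*2)/(-2845) = 1933*(1/2181) - 36*2*(-1/2845) = 1933/2181 - 72*(-1/2845) = 1933/2181 + 72/2845 = 5656417/6204945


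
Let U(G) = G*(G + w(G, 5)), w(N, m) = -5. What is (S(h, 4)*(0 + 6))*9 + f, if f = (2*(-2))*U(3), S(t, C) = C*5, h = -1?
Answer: 1104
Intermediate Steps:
U(G) = G*(-5 + G) (U(G) = G*(G - 5) = G*(-5 + G))
S(t, C) = 5*C
f = 24 (f = (2*(-2))*(3*(-5 + 3)) = -12*(-2) = -4*(-6) = 24)
(S(h, 4)*(0 + 6))*9 + f = ((5*4)*(0 + 6))*9 + 24 = (20*6)*9 + 24 = 120*9 + 24 = 1080 + 24 = 1104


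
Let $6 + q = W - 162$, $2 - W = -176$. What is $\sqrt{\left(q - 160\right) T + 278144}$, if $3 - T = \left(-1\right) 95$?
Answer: $2 \sqrt{65861} \approx 513.27$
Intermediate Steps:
$W = 178$ ($W = 2 - -176 = 2 + 176 = 178$)
$T = 98$ ($T = 3 - \left(-1\right) 95 = 3 - -95 = 3 + 95 = 98$)
$q = 10$ ($q = -6 + \left(178 - 162\right) = -6 + 16 = 10$)
$\sqrt{\left(q - 160\right) T + 278144} = \sqrt{\left(10 - 160\right) 98 + 278144} = \sqrt{\left(-150\right) 98 + 278144} = \sqrt{-14700 + 278144} = \sqrt{263444} = 2 \sqrt{65861}$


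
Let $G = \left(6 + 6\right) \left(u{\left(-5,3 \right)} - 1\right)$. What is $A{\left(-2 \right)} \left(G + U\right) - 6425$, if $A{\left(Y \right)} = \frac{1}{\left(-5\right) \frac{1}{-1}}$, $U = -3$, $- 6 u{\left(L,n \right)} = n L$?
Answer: $-6422$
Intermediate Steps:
$u{\left(L,n \right)} = - \frac{L n}{6}$ ($u{\left(L,n \right)} = - \frac{n L}{6} = - \frac{L n}{6}$)
$G = 18$ ($G = \left(6 + 6\right) \left(\left(- \frac{1}{6}\right) \left(-5\right) 3 - 1\right) = 12 \left(\frac{5}{2} - 1\right) = 12 \cdot \frac{3}{2} = 18$)
$A{\left(Y \right)} = \frac{1}{5}$ ($A{\left(Y \right)} = \frac{1}{\left(-5\right) \left(-1\right)} = \frac{1}{5}$)
$A{\left(-2 \right)} \left(G + U\right) - 6425 = \frac{18 - 3}{5} - 6425 = \frac{1}{5} \cdot 15 - 6425 = 3 - 6425 = -6422$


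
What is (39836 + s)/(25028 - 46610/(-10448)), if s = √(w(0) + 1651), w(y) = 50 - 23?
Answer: 208103264/130769577 + 5224*√1678/130769577 ≈ 1.5930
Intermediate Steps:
w(y) = 27
s = √1678 (s = √(27 + 1651) = √1678 ≈ 40.963)
(39836 + s)/(25028 - 46610/(-10448)) = (39836 + √1678)/(25028 - 46610/(-10448)) = (39836 + √1678)/(25028 - 46610*(-1/10448)) = (39836 + √1678)/(25028 + 23305/5224) = (39836 + √1678)/(130769577/5224) = (39836 + √1678)*(5224/130769577) = 208103264/130769577 + 5224*√1678/130769577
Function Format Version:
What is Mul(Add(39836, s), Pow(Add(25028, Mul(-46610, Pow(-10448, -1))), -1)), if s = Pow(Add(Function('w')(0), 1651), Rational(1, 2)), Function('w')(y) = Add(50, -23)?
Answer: Add(Rational(208103264, 130769577), Mul(Rational(5224, 130769577), Pow(1678, Rational(1, 2)))) ≈ 1.5930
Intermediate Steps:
Function('w')(y) = 27
s = Pow(1678, Rational(1, 2)) (s = Pow(Add(27, 1651), Rational(1, 2)) = Pow(1678, Rational(1, 2)) ≈ 40.963)
Mul(Add(39836, s), Pow(Add(25028, Mul(-46610, Pow(-10448, -1))), -1)) = Mul(Add(39836, Pow(1678, Rational(1, 2))), Pow(Add(25028, Mul(-46610, Pow(-10448, -1))), -1)) = Mul(Add(39836, Pow(1678, Rational(1, 2))), Pow(Add(25028, Mul(-46610, Rational(-1, 10448))), -1)) = Mul(Add(39836, Pow(1678, Rational(1, 2))), Pow(Add(25028, Rational(23305, 5224)), -1)) = Mul(Add(39836, Pow(1678, Rational(1, 2))), Pow(Rational(130769577, 5224), -1)) = Mul(Add(39836, Pow(1678, Rational(1, 2))), Rational(5224, 130769577)) = Add(Rational(208103264, 130769577), Mul(Rational(5224, 130769577), Pow(1678, Rational(1, 2))))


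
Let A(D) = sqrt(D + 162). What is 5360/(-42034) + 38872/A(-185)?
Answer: -2680/21017 - 38872*I*sqrt(23)/23 ≈ -0.12752 - 8105.4*I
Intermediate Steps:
A(D) = sqrt(162 + D)
5360/(-42034) + 38872/A(-185) = 5360/(-42034) + 38872/(sqrt(162 - 185)) = 5360*(-1/42034) + 38872/(sqrt(-23)) = -2680/21017 + 38872/((I*sqrt(23))) = -2680/21017 + 38872*(-I*sqrt(23)/23) = -2680/21017 - 38872*I*sqrt(23)/23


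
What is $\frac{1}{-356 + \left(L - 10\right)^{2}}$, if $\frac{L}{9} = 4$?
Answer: $\frac{1}{320} \approx 0.003125$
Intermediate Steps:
$L = 36$ ($L = 9 \cdot 4 = 36$)
$\frac{1}{-356 + \left(L - 10\right)^{2}} = \frac{1}{-356 + \left(36 - 10\right)^{2}} = \frac{1}{-356 + 26^{2}} = \frac{1}{-356 + 676} = \frac{1}{320}$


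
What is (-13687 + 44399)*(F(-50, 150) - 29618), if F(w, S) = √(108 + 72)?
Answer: -909628016 + 184272*√5 ≈ -9.0922e+8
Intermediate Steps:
F(w, S) = 6*√5 (F(w, S) = √180 = 6*√5)
(-13687 + 44399)*(F(-50, 150) - 29618) = (-13687 + 44399)*(6*√5 - 29618) = 30712*(-29618 + 6*√5) = -909628016 + 184272*√5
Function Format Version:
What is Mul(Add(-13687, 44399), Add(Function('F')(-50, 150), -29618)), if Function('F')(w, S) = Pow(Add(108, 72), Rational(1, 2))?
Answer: Add(-909628016, Mul(184272, Pow(5, Rational(1, 2)))) ≈ -9.0922e+8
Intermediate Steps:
Function('F')(w, S) = Mul(6, Pow(5, Rational(1, 2))) (Function('F')(w, S) = Pow(180, Rational(1, 2)) = Mul(6, Pow(5, Rational(1, 2))))
Mul(Add(-13687, 44399), Add(Function('F')(-50, 150), -29618)) = Mul(Add(-13687, 44399), Add(Mul(6, Pow(5, Rational(1, 2))), -29618)) = Mul(30712, Add(-29618, Mul(6, Pow(5, Rational(1, 2))))) = Add(-909628016, Mul(184272, Pow(5, Rational(1, 2))))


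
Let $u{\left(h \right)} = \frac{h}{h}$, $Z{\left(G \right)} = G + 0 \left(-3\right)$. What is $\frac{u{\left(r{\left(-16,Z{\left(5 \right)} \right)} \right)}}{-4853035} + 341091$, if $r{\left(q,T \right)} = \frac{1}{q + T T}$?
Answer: $\frac{1655326561184}{4853035} \approx 3.4109 \cdot 10^{5}$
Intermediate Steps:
$Z{\left(G \right)} = G$ ($Z{\left(G \right)} = G + 0 = G$)
$r{\left(q,T \right)} = \frac{1}{q + T^{2}}$
$u{\left(h \right)} = 1$
$\frac{u{\left(r{\left(-16,Z{\left(5 \right)} \right)} \right)}}{-4853035} + 341091 = 1 \frac{1}{-4853035} + 341091 = 1 \left(- \frac{1}{4853035}\right) + 341091 = - \frac{1}{4853035} + 341091 = \frac{1655326561184}{4853035}$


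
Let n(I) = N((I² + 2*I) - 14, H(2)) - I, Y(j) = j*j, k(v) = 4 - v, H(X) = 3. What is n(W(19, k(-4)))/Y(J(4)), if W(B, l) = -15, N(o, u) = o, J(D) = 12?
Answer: 49/36 ≈ 1.3611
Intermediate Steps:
Y(j) = j²
n(I) = -14 + I + I² (n(I) = ((I² + 2*I) - 14) - I = (-14 + I² + 2*I) - I = -14 + I + I²)
n(W(19, k(-4)))/Y(J(4)) = (-14 - 15 + (-15)²)/(12²) = (-14 - 15 + 225)/144 = 196*(1/144) = 49/36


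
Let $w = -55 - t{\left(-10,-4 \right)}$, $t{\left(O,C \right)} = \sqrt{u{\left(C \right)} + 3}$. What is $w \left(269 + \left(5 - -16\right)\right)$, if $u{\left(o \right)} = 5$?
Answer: $-15950 - 580 \sqrt{2} \approx -16770.0$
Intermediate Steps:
$t{\left(O,C \right)} = 2 \sqrt{2}$ ($t{\left(O,C \right)} = \sqrt{5 + 3} = \sqrt{8} = 2 \sqrt{2}$)
$w = -55 - 2 \sqrt{2} \approx -57.828$
$w \left(269 + \left(5 - -16\right)\right) = \left(-55 - 2 \sqrt{2}\right) \left(269 + \left(5 - -16\right)\right) = \left(-55 - 2 \sqrt{2}\right) \left(269 + \left(5 + 16\right)\right) = \left(-55 - 2 \sqrt{2}\right) \left(269 + 21\right) = \left(-55 - 2 \sqrt{2}\right) 290 = -15950 - 580 \sqrt{2}$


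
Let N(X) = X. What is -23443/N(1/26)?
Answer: -609518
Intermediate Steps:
-23443/N(1/26) = -23443/(1/26) = -23443/1/26 = -23443*26 = -609518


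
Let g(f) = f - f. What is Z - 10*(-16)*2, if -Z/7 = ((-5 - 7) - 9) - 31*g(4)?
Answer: 467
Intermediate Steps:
g(f) = 0
Z = 147 (Z = -7*(((-5 - 7) - 9) - 31*0) = -7*((-12 - 9) + 0) = -7*(-21 + 0) = -7*(-21) = 147)
Z - 10*(-16)*2 = 147 - 10*(-16)*2 = 147 - (-160)*2 = 147 - 1*(-320) = 147 + 320 = 467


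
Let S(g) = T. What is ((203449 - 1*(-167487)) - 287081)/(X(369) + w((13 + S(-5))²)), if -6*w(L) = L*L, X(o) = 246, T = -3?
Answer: -251565/4262 ≈ -59.025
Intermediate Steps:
S(g) = -3
w(L) = -L²/6 (w(L) = -L*L/6 = -L²/6)
((203449 - 1*(-167487)) - 287081)/(X(369) + w((13 + S(-5))²)) = ((203449 - 1*(-167487)) - 287081)/(246 - (13 - 3)⁴/6) = ((203449 + 167487) - 287081)/(246 - (10²)²/6) = (370936 - 287081)/(246 - ⅙*100²) = 83855/(246 - ⅙*10000) = 83855/(246 - 5000/3) = 83855/(-4262/3) = 83855*(-3/4262) = -251565/4262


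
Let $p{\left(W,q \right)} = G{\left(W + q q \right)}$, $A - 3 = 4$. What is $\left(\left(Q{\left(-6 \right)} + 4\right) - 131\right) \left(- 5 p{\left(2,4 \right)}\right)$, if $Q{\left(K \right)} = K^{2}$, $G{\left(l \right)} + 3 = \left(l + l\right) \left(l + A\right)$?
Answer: $408135$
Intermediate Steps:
$A = 7$ ($A = 3 + 4 = 7$)
$G{\left(l \right)} = -3 + 2 l \left(7 + l\right)$ ($G{\left(l \right)} = -3 + \left(l + l\right) \left(l + 7\right) = -3 + 2 l \left(7 + l\right)$)
$p{\left(W,q \right)} = -3 + 2 \left(W + q^{2}\right)^{2} + 14 W + 14 q^{2}$ ($p{\left(W,q \right)} = -3 + 2 \left(W + q q\right)^{2} + 14 \left(W + q q\right) = -3 + 2 \left(W + q^{2}\right)^{2} + 14 \left(W + q^{2}\right) = -3 + 2 \left(W + q^{2}\right)^{2} + \left(14 W + 14 q^{2}\right) = -3 + 2 \left(W + q^{2}\right)^{2} + 14 W + 14 q^{2}$)
$\left(\left(Q{\left(-6 \right)} + 4\right) - 131\right) \left(- 5 p{\left(2,4 \right)}\right) = \left(\left(\left(-6\right)^{2} + 4\right) - 131\right) \left(- 5 \left(-3 + 2 \left(2 + 4^{2}\right)^{2} + 14 \cdot 2 + 14 \cdot 4^{2}\right)\right) = \left(\left(36 + 4\right) - 131\right) \left(- 5 \left(-3 + 2 \left(2 + 16\right)^{2} + 28 + 14 \cdot 16\right)\right) = \left(40 - 131\right) \left(- 5 \left(-3 + 2 \cdot 18^{2} + 28 + 224\right)\right) = - 91 \left(- 5 \left(-3 + 2 \cdot 324 + 28 + 224\right)\right) = - 91 \left(- 5 \left(-3 + 648 + 28 + 224\right)\right) = - 91 \left(\left(-5\right) 897\right) = \left(-91\right) \left(-4485\right) = 408135$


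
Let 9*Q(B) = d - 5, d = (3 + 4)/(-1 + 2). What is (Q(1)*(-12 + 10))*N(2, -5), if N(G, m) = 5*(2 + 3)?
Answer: -100/9 ≈ -11.111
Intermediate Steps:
d = 7 (d = 7/1 = 7*1 = 7)
N(G, m) = 25 (N(G, m) = 5*5 = 25)
Q(B) = 2/9 (Q(B) = (7 - 5)/9 = (⅑)*2 = 2/9)
(Q(1)*(-12 + 10))*N(2, -5) = (2*(-12 + 10)/9)*25 = ((2/9)*(-2))*25 = -4/9*25 = -100/9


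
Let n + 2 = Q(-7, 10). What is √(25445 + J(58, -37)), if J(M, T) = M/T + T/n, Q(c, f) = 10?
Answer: √557211638/148 ≈ 159.50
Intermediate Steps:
n = 8 (n = -2 + 10 = 8)
J(M, T) = T/8 + M/T (J(M, T) = M/T + T/8 = T/8 + M/T)
√(25445 + J(58, -37)) = √(25445 + ((⅛)*(-37) + 58/(-37))) = √(25445 + (-37/8 + 58*(-1/37))) = √(25445 + (-37/8 - 58/37)) = √(25445 - 1833/296) = √(7529887/296) = √557211638/148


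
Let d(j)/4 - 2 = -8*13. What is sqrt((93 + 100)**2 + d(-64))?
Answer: sqrt(36841) ≈ 191.94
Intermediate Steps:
d(j) = -408 (d(j) = 8 + 4*(-8*13) = 8 + 4*(-104) = 8 - 416 = -408)
sqrt((93 + 100)**2 + d(-64)) = sqrt((93 + 100)**2 - 408) = sqrt(193**2 - 408) = sqrt(37249 - 408) = sqrt(36841)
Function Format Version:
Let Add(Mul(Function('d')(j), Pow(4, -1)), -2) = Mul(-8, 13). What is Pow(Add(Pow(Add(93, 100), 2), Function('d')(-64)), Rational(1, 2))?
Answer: Pow(36841, Rational(1, 2)) ≈ 191.94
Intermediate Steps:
Function('d')(j) = -408 (Function('d')(j) = Add(8, Mul(4, Mul(-8, 13))) = Add(8, Mul(4, -104)) = Add(8, -416) = -408)
Pow(Add(Pow(Add(93, 100), 2), Function('d')(-64)), Rational(1, 2)) = Pow(Add(Pow(Add(93, 100), 2), -408), Rational(1, 2)) = Pow(Add(Pow(193, 2), -408), Rational(1, 2)) = Pow(Add(37249, -408), Rational(1, 2)) = Pow(36841, Rational(1, 2))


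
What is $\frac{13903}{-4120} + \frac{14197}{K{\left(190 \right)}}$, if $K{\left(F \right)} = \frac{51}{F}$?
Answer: $\frac{11112702547}{210120} \approx 52887.0$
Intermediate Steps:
$\frac{13903}{-4120} + \frac{14197}{K{\left(190 \right)}} = \frac{13903}{-4120} + \frac{14197}{51 \cdot \frac{1}{190}} = 13903 \left(- \frac{1}{4120}\right) + \frac{14197}{51 \cdot \frac{1}{190}} = - \frac{13903}{4120} + \frac{14197}{\frac{51}{190}} = - \frac{13903}{4120} + 14197 \cdot \frac{190}{51} = - \frac{13903}{4120} + \frac{2697430}{51} = \frac{11112702547}{210120}$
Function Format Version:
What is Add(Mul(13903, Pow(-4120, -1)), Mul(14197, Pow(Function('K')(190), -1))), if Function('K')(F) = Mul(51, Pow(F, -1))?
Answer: Rational(11112702547, 210120) ≈ 52887.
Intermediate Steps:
Add(Mul(13903, Pow(-4120, -1)), Mul(14197, Pow(Function('K')(190), -1))) = Add(Mul(13903, Pow(-4120, -1)), Mul(14197, Pow(Mul(51, Pow(190, -1)), -1))) = Add(Mul(13903, Rational(-1, 4120)), Mul(14197, Pow(Mul(51, Rational(1, 190)), -1))) = Add(Rational(-13903, 4120), Mul(14197, Pow(Rational(51, 190), -1))) = Add(Rational(-13903, 4120), Mul(14197, Rational(190, 51))) = Add(Rational(-13903, 4120), Rational(2697430, 51)) = Rational(11112702547, 210120)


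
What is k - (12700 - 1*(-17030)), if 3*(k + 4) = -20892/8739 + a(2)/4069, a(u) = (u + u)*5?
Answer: -1057339316650/35558991 ≈ -29735.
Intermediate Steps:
a(u) = 10*u (a(u) = (2*u)*5 = 10*u)
k = -170514220/35558991 (k = -4 + (-20892/8739 + (10*2)/4069)/3 = -4 + (-20892*1/8739 + 20*(1/4069))/3 = -4 + (-6964/2913 + 20/4069)/3 = -4 + (⅓)*(-28278256/11852997) = -4 - 28278256/35558991 = -170514220/35558991 ≈ -4.7952)
k - (12700 - 1*(-17030)) = -170514220/35558991 - (12700 - 1*(-17030)) = -170514220/35558991 - (12700 + 17030) = -170514220/35558991 - 1*29730 = -170514220/35558991 - 29730 = -1057339316650/35558991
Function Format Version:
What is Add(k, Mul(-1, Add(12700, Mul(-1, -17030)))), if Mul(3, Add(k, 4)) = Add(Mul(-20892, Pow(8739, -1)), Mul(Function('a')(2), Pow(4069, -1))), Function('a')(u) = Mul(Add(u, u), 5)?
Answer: Rational(-1057339316650, 35558991) ≈ -29735.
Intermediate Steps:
Function('a')(u) = Mul(10, u) (Function('a')(u) = Mul(Mul(2, u), 5) = Mul(10, u))
k = Rational(-170514220, 35558991) (k = Add(-4, Mul(Rational(1, 3), Add(Mul(-20892, Pow(8739, -1)), Mul(Mul(10, 2), Pow(4069, -1))))) = Add(-4, Mul(Rational(1, 3), Add(Mul(-20892, Rational(1, 8739)), Mul(20, Rational(1, 4069))))) = Add(-4, Mul(Rational(1, 3), Add(Rational(-6964, 2913), Rational(20, 4069)))) = Add(-4, Mul(Rational(1, 3), Rational(-28278256, 11852997))) = Add(-4, Rational(-28278256, 35558991)) = Rational(-170514220, 35558991) ≈ -4.7952)
Add(k, Mul(-1, Add(12700, Mul(-1, -17030)))) = Add(Rational(-170514220, 35558991), Mul(-1, Add(12700, Mul(-1, -17030)))) = Add(Rational(-170514220, 35558991), Mul(-1, Add(12700, 17030))) = Add(Rational(-170514220, 35558991), Mul(-1, 29730)) = Add(Rational(-170514220, 35558991), -29730) = Rational(-1057339316650, 35558991)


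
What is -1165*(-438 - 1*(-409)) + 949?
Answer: 34734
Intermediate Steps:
-1165*(-438 - 1*(-409)) + 949 = -1165*(-438 + 409) + 949 = -1165*(-29) + 949 = 33785 + 949 = 34734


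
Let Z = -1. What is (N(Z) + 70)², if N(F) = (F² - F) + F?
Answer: 5041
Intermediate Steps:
N(F) = F²
(N(Z) + 70)² = ((-1)² + 70)² = (1 + 70)² = 71² = 5041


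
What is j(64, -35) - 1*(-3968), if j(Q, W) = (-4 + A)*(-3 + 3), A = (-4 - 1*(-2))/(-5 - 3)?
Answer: 3968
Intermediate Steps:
A = ¼ (A = (-4 + 2)/(-8) = -2*(-⅛) = ¼ ≈ 0.25000)
j(Q, W) = 0 (j(Q, W) = (-4 + ¼)*(-3 + 3) = -15/4*0 = 0)
j(64, -35) - 1*(-3968) = 0 - 1*(-3968) = 0 + 3968 = 3968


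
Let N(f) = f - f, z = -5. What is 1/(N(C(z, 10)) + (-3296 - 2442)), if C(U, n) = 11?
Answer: -1/5738 ≈ -0.00017428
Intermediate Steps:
N(f) = 0
1/(N(C(z, 10)) + (-3296 - 2442)) = 1/(0 + (-3296 - 2442)) = 1/(0 - 5738) = 1/(-5738) = -1/5738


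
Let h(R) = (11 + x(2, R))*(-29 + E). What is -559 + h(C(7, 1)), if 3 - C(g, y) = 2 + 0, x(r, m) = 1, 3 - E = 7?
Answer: -955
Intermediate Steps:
E = -4 (E = 3 - 1*7 = 3 - 7 = -4)
C(g, y) = 1 (C(g, y) = 3 - (2 + 0) = 3 - 1*2 = 3 - 2 = 1)
h(R) = -396 (h(R) = (11 + 1)*(-29 - 4) = 12*(-33) = -396)
-559 + h(C(7, 1)) = -559 - 396 = -955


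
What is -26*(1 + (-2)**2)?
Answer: -130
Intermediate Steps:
-26*(1 + (-2)**2) = -26*(1 + 4) = -26*5 = -130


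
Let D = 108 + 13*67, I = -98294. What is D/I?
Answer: -979/98294 ≈ -0.0099599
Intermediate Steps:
D = 979 (D = 108 + 871 = 979)
D/I = 979/(-98294) = 979*(-1/98294) = -979/98294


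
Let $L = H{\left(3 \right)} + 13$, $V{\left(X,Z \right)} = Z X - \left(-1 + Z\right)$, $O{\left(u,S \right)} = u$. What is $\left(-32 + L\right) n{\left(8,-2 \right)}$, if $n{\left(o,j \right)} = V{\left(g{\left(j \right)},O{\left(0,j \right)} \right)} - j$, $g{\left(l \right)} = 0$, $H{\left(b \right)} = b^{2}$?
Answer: $-30$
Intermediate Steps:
$V{\left(X,Z \right)} = 1 - Z + X Z$ ($V{\left(X,Z \right)} = X Z - \left(-1 + Z\right) = 1 - Z + X Z$)
$n{\left(o,j \right)} = 1 - j$ ($n{\left(o,j \right)} = \left(1 - 0 + 0 \cdot 0\right) - j = \left(1 + 0 + 0\right) - j = 1 - j$)
$L = 22$ ($L = 3^{2} + 13 = 9 + 13 = 22$)
$\left(-32 + L\right) n{\left(8,-2 \right)} = \left(-32 + 22\right) \left(1 - -2\right) = - 10 \left(1 + 2\right) = \left(-10\right) 3 = -30$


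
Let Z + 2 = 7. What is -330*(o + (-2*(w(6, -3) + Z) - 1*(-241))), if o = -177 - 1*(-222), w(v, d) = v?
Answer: -87120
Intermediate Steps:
o = 45 (o = -177 + 222 = 45)
Z = 5 (Z = -2 + 7 = 5)
-330*(o + (-2*(w(6, -3) + Z) - 1*(-241))) = -330*(45 + (-2*(6 + 5) - 1*(-241))) = -330*(45 + (-2*11 + 241)) = -330*(45 + (-22 + 241)) = -330*(45 + 219) = -330*264 = -87120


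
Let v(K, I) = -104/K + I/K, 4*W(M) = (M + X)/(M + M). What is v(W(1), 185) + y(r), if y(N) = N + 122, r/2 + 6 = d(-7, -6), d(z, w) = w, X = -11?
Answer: 166/5 ≈ 33.200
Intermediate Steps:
W(M) = (-11 + M)/(8*M) (W(M) = ((M - 11)/(M + M))/4 = ((-11 + M)/((2*M)))/4 = ((-11 + M)*(1/(2*M)))/4 = ((-11 + M)/(2*M))/4 = (-11 + M)/(8*M))
r = -24 (r = -12 + 2*(-6) = -12 - 12 = -24)
y(N) = 122 + N
v(W(1), 185) + y(r) = (-104 + 185)/(((⅛)*(-11 + 1)/1)) + (122 - 24) = 81/((⅛)*1*(-10)) + 98 = 81/(-5/4) + 98 = -⅘*81 + 98 = -324/5 + 98 = 166/5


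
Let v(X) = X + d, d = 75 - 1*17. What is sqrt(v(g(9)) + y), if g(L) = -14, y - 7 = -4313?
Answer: I*sqrt(4262) ≈ 65.284*I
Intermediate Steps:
y = -4306 (y = 7 - 4313 = -4306)
d = 58 (d = 75 - 17 = 58)
v(X) = 58 + X (v(X) = X + 58 = 58 + X)
sqrt(v(g(9)) + y) = sqrt((58 - 14) - 4306) = sqrt(44 - 4306) = sqrt(-4262) = I*sqrt(4262)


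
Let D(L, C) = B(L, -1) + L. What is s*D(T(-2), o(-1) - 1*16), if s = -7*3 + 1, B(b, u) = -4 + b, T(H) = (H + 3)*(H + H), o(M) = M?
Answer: 240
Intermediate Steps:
T(H) = 2*H*(3 + H) (T(H) = (3 + H)*(2*H) = 2*H*(3 + H))
D(L, C) = -4 + 2*L (D(L, C) = (-4 + L) + L = -4 + 2*L)
s = -20 (s = -21 + 1 = -20)
s*D(T(-2), o(-1) - 1*16) = -20*(-4 + 2*(2*(-2)*(3 - 2))) = -20*(-4 + 2*(2*(-2)*1)) = -20*(-4 + 2*(-4)) = -20*(-4 - 8) = -20*(-12) = 240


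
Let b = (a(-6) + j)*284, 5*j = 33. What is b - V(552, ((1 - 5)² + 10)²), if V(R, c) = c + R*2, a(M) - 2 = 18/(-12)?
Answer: 1182/5 ≈ 236.40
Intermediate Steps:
j = 33/5 (j = (⅕)*33 = 33/5 ≈ 6.6000)
a(M) = ½ (a(M) = 2 + 18/(-12) = 2 + 18*(-1/12) = 2 - 3/2 = ½)
V(R, c) = c + 2*R
b = 10082/5 (b = (½ + 33/5)*284 = (71/10)*284 = 10082/5 ≈ 2016.4)
b - V(552, ((1 - 5)² + 10)²) = 10082/5 - (((1 - 5)² + 10)² + 2*552) = 10082/5 - (((-4)² + 10)² + 1104) = 10082/5 - ((16 + 10)² + 1104) = 10082/5 - (26² + 1104) = 10082/5 - (676 + 1104) = 10082/5 - 1*1780 = 10082/5 - 1780 = 1182/5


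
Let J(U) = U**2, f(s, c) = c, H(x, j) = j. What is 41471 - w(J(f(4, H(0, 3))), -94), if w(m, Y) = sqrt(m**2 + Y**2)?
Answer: 41471 - sqrt(8917) ≈ 41377.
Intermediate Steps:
w(m, Y) = sqrt(Y**2 + m**2)
41471 - w(J(f(4, H(0, 3))), -94) = 41471 - sqrt((-94)**2 + (3**2)**2) = 41471 - sqrt(8836 + 9**2) = 41471 - sqrt(8836 + 81) = 41471 - sqrt(8917)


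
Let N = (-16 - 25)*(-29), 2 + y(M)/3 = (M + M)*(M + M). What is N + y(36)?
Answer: 16735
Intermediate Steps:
y(M) = -6 + 12*M**2 (y(M) = -6 + 3*((M + M)*(M + M)) = -6 + 3*((2*M)*(2*M)) = -6 + 3*(4*M**2) = -6 + 12*M**2)
N = 1189 (N = -41*(-29) = 1189)
N + y(36) = 1189 + (-6 + 12*36**2) = 1189 + (-6 + 12*1296) = 1189 + (-6 + 15552) = 1189 + 15546 = 16735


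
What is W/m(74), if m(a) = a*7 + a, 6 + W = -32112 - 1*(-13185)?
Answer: -18933/592 ≈ -31.981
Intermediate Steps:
W = -18933 (W = -6 + (-32112 - 1*(-13185)) = -6 + (-32112 + 13185) = -6 - 18927 = -18933)
m(a) = 8*a (m(a) = 7*a + a = 8*a)
W/m(74) = -18933/(8*74) = -18933/592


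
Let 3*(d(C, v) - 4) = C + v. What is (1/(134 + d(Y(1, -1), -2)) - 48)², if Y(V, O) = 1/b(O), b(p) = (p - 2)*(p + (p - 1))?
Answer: 31685780025/13756681 ≈ 2303.3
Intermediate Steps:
b(p) = (-1 + 2*p)*(-2 + p) (b(p) = (-2 + p)*(p + (-1 + p)) = (-2 + p)*(-1 + 2*p) = (-1 + 2*p)*(-2 + p))
Y(V, O) = 1/(2 - 5*O + 2*O²)
d(C, v) = 4 + C/3 + v/3 (d(C, v) = 4 + (C + v)/3 = 4 + (C/3 + v/3) = 4 + C/3 + v/3)
(1/(134 + d(Y(1, -1), -2)) - 48)² = (1/(134 + (4 + 1/(3*(2 - 5*(-1) + 2*(-1)²)) + (⅓)*(-2))) - 48)² = (1/(134 + (4 + 1/(3*(2 + 5 + 2*1)) - ⅔)) - 48)² = (1/(134 + (4 + 1/(3*(2 + 5 + 2)) - ⅔)) - 48)² = (1/(134 + (4 + (⅓)/9 - ⅔)) - 48)² = (1/(134 + (4 + (⅓)*(⅑) - ⅔)) - 48)² = (1/(134 + (4 + 1/27 - ⅔)) - 48)² = (1/(134 + 91/27) - 48)² = (1/(3709/27) - 48)² = (27/3709 - 48)² = (-178005/3709)² = 31685780025/13756681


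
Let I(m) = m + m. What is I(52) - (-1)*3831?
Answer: 3935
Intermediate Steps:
I(m) = 2*m
I(52) - (-1)*3831 = 2*52 - (-1)*3831 = 104 - 1*(-3831) = 104 + 3831 = 3935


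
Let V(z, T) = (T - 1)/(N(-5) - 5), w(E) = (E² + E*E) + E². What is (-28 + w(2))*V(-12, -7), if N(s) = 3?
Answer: -64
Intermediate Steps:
w(E) = 3*E² (w(E) = (E² + E²) + E² = 2*E² + E² = 3*E²)
V(z, T) = ½ - T/2 (V(z, T) = (T - 1)/(3 - 5) = (-1 + T)/(-2) = (-1 + T)*(-½) = ½ - T/2)
(-28 + w(2))*V(-12, -7) = (-28 + 3*2²)*(½ - ½*(-7)) = (-28 + 3*4)*(½ + 7/2) = (-28 + 12)*4 = -16*4 = -64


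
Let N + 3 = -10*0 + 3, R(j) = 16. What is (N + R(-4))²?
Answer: 256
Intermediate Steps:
N = 0 (N = -3 + (-10*0 + 3) = -3 + (0 + 3) = -3 + 3 = 0)
(N + R(-4))² = (0 + 16)² = 16² = 256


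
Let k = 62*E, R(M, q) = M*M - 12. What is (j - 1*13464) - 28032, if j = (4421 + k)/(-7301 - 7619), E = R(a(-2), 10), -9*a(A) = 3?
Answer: -1114423207/26856 ≈ -41496.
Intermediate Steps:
a(A) = -⅓ (a(A) = -⅑*3 = -⅓)
R(M, q) = -12 + M² (R(M, q) = M² - 12 = -12 + M²)
E = -107/9 (E = -12 + (-⅓)² = -12 + ⅑ = -107/9 ≈ -11.889)
k = -6634/9 (k = 62*(-107/9) = -6634/9 ≈ -737.11)
j = -6631/26856 (j = (4421 - 6634/9)/(-7301 - 7619) = (33155/9)/(-14920) = (33155/9)*(-1/14920) = -6631/26856 ≈ -0.24691)
(j - 1*13464) - 28032 = (-6631/26856 - 1*13464) - 28032 = (-6631/26856 - 13464) - 28032 = -361595815/26856 - 28032 = -1114423207/26856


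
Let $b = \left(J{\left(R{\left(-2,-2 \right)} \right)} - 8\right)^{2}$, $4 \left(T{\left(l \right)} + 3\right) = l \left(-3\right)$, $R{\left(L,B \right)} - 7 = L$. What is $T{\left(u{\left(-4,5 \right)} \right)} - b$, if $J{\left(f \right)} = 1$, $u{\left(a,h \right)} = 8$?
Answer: $-58$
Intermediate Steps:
$R{\left(L,B \right)} = 7 + L$
$T{\left(l \right)} = -3 - \frac{3 l}{4}$ ($T{\left(l \right)} = -3 + \frac{l \left(-3\right)}{4} = -3 + \frac{\left(-3\right) l}{4} = -3 - \frac{3 l}{4}$)
$b = 49$ ($b = \left(1 - 8\right)^{2} = \left(-7\right)^{2} = 49$)
$T{\left(u{\left(-4,5 \right)} \right)} - b = \left(-3 - 6\right) - 49 = -9 - 49 = -58$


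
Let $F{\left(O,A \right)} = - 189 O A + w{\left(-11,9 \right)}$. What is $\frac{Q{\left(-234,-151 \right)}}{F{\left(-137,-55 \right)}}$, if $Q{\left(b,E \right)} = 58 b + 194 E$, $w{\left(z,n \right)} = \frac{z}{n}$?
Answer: $\frac{192897}{6408523} \approx 0.0301$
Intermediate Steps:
$F{\left(O,A \right)} = - \frac{11}{9} - 189 A O$ ($F{\left(O,A \right)} = - 189 O A - \frac{11}{9} = - 189 A O - \frac{11}{9} = - \frac{11}{9} - 189 A O$)
$\frac{Q{\left(-234,-151 \right)}}{F{\left(-137,-55 \right)}} = \frac{58 \left(-234\right) + 194 \left(-151\right)}{- \frac{11}{9} - \left(-10395\right) \left(-137\right)} = \frac{-13572 - 29294}{- \frac{11}{9} - 1424115} = - \frac{42866}{- \frac{12817046}{9}} = \left(-42866\right) \left(- \frac{9}{12817046}\right) = \frac{192897}{6408523}$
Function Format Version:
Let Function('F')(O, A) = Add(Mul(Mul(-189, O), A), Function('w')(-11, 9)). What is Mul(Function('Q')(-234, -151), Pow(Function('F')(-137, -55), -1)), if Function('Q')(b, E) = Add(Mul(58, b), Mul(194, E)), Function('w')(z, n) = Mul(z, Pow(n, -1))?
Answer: Rational(192897, 6408523) ≈ 0.030100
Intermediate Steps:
Function('F')(O, A) = Add(Rational(-11, 9), Mul(-189, A, O)) (Function('F')(O, A) = Add(Mul(Mul(-189, O), A), Mul(-11, Pow(9, -1))) = Add(Mul(-189, A, O), Mul(-11, Rational(1, 9))) = Add(Mul(-189, A, O), Rational(-11, 9)) = Add(Rational(-11, 9), Mul(-189, A, O)))
Mul(Function('Q')(-234, -151), Pow(Function('F')(-137, -55), -1)) = Mul(Add(Mul(58, -234), Mul(194, -151)), Pow(Add(Rational(-11, 9), Mul(-189, -55, -137)), -1)) = Mul(Add(-13572, -29294), Pow(Add(Rational(-11, 9), -1424115), -1)) = Mul(-42866, Pow(Rational(-12817046, 9), -1)) = Mul(-42866, Rational(-9, 12817046)) = Rational(192897, 6408523)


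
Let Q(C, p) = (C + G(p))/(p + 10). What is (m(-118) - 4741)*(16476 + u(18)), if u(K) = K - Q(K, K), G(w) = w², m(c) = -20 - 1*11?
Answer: -550557570/7 ≈ -7.8651e+7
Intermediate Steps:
m(c) = -31 (m(c) = -20 - 11 = -31)
Q(C, p) = (C + p²)/(10 + p) (Q(C, p) = (C + p²)/(p + 10) = (C + p²)/(10 + p))
u(K) = K - (K + K²)/(10 + K)
(m(-118) - 4741)*(16476 + u(18)) = (-31 - 4741)*(16476 + 9*18/(10 + 18)) = -4772*(16476 + 9*18/28) = -4772*(16476 + 9*18*(1/28)) = -4772*(16476 + 81/14) = -4772*230745/14 = -550557570/7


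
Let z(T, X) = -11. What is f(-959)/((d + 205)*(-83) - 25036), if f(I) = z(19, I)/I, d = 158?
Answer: -1/4809385 ≈ -2.0793e-7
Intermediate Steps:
f(I) = -11/I
f(-959)/((d + 205)*(-83) - 25036) = (-11/(-959))/((158 + 205)*(-83) - 25036) = (-11*(-1/959))/(363*(-83) - 25036) = 11/(959*(-30129 - 25036)) = (11/959)/(-55165) = (11/959)*(-1/55165) = -1/4809385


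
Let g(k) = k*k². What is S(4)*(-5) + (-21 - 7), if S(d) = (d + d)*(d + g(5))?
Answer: -5188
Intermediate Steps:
g(k) = k³
S(d) = 2*d*(125 + d) (S(d) = (d + d)*(d + 5³) = (2*d)*(d + 125) = (2*d)*(125 + d) = 2*d*(125 + d))
S(4)*(-5) + (-21 - 7) = (2*4*(125 + 4))*(-5) + (-21 - 7) = (2*4*129)*(-5) - 28 = 1032*(-5) - 28 = -5160 - 28 = -5188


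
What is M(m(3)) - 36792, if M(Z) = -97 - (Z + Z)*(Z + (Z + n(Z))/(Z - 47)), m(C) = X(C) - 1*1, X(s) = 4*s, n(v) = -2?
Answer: -74251/2 ≈ -37126.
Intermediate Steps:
m(C) = -1 + 4*C (m(C) = 4*C - 1*1 = 4*C - 1 = -1 + 4*C)
M(Z) = -97 - 2*Z*(Z + (-2 + Z)/(-47 + Z)) (M(Z) = -97 - (Z + Z)*(Z + (Z - 2)/(Z - 47)) = -97 - 2*Z*(Z + (-2 + Z)/(-47 + Z)))
M(m(3)) - 36792 = (4559 - 93*(-1 + 4*3) - 2*(-1 + 4*3)**3 + 92*(-1 + 4*3)**2)/(-47 + (-1 + 4*3)) - 36792 = (4559 - 93*(-1 + 12) - 2*(-1 + 12)**3 + 92*(-1 + 12)**2)/(-47 + (-1 + 12)) - 36792 = (4559 - 93*11 - 2*11**3 + 92*11**2)/(-47 + 11) - 36792 = (4559 - 1023 - 2*1331 + 92*121)/(-36) - 36792 = -(4559 - 1023 - 2662 + 11132)/36 - 36792 = -1/36*12006 - 36792 = -667/2 - 36792 = -74251/2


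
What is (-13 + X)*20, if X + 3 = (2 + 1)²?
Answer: -140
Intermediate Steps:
X = 6 (X = -3 + (2 + 1)² = -3 + 3² = -3 + 9 = 6)
(-13 + X)*20 = (-13 + 6)*20 = -7*20 = -140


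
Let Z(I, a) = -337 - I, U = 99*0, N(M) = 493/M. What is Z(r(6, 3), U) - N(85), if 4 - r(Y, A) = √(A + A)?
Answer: -1734/5 + √6 ≈ -344.35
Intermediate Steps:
r(Y, A) = 4 - √2*√A (r(Y, A) = 4 - √(A + A) = 4 - √(2*A) = 4 - √2*√A)
U = 0
Z(r(6, 3), U) - N(85) = (-337 - (4 - √2*√3)) - 493/85 = (-337 - (4 - √6)) - 493/85 = (-337 + (-4 + √6)) - 1*29/5 = (-341 + √6) - 29/5 = -1734/5 + √6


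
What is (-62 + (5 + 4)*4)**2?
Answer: 676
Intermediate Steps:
(-62 + (5 + 4)*4)**2 = (-62 + 9*4)**2 = (-62 + 36)**2 = (-26)**2 = 676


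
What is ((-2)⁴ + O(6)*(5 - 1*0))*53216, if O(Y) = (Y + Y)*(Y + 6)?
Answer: 39166976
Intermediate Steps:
O(Y) = 2*Y*(6 + Y) (O(Y) = (2*Y)*(6 + Y) = 2*Y*(6 + Y))
((-2)⁴ + O(6)*(5 - 1*0))*53216 = ((-2)⁴ + (2*6*(6 + 6))*(5 - 1*0))*53216 = (16 + (2*6*12)*(5 + 0))*53216 = (16 + 144*5)*53216 = (16 + 720)*53216 = 736*53216 = 39166976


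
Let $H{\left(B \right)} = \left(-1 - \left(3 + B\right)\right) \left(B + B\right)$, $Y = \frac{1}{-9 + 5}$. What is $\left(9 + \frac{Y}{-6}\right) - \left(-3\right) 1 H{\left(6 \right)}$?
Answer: $- \frac{8423}{24} \approx -350.96$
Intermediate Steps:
$Y = - \frac{1}{4}$ ($Y = \frac{1}{-4} = - \frac{1}{4} \approx -0.25$)
$H{\left(B \right)} = 2 B \left(-4 - B\right)$ ($H{\left(B \right)} = \left(-4 - B\right) 2 B = 2 B \left(-4 - B\right)$)
$\left(9 + \frac{Y}{-6}\right) - \left(-3\right) 1 H{\left(6 \right)} = \left(9 + \frac{1}{-6} \left(- \frac{1}{4}\right)\right) - \left(-3\right) 1 \left(\left(-2\right) 6 \left(4 + 6\right)\right) = \left(9 - - \frac{1}{24}\right) - - 3 \left(\left(-2\right) 6 \cdot 10\right) = \left(9 + \frac{1}{24}\right) - \left(-3\right) \left(-120\right) = \frac{217}{24} - 360 = - \frac{8423}{24}$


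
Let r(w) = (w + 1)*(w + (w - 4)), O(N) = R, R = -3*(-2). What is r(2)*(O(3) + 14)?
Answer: 0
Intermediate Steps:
R = 6
O(N) = 6
r(w) = (1 + w)*(-4 + 2*w) (r(w) = (1 + w)*(w + (-4 + w)) = (1 + w)*(-4 + 2*w))
r(2)*(O(3) + 14) = (-4 - 2*2 + 2*2**2)*(6 + 14) = (-4 - 4 + 2*4)*20 = (-4 - 4 + 8)*20 = 0*20 = 0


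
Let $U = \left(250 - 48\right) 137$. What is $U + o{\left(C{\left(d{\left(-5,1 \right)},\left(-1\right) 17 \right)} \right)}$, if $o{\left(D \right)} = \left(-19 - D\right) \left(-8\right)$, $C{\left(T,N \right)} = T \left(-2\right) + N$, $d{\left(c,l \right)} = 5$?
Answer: $27610$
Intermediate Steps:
$C{\left(T,N \right)} = N - 2 T$ ($C{\left(T,N \right)} = - 2 T + N = N - 2 T$)
$U = 27674$ ($U = 202 \cdot 137 = 27674$)
$o{\left(D \right)} = 152 + 8 D$
$U + o{\left(C{\left(d{\left(-5,1 \right)},\left(-1\right) 17 \right)} \right)} = 27674 + \left(152 + 8 \left(\left(-1\right) 17 - 10\right)\right) = 27674 + \left(152 + 8 \left(-17 - 10\right)\right) = 27674 + \left(152 + 8 \left(-27\right)\right) = 27674 + \left(152 - 216\right) = 27674 - 64 = 27610$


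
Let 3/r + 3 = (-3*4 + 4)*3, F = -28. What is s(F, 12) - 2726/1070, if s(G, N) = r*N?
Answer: -6229/1605 ≈ -3.8810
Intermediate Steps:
r = -⅑ (r = 3/(-3 + (-3*4 + 4)*3) = 3/(-3 + (-12 + 4)*3) = 3/(-3 - 8*3) = 3/(-3 - 24) = 3/(-27) = 3*(-1/27) = -⅑ ≈ -0.11111)
s(G, N) = -N/9
s(F, 12) - 2726/1070 = -⅑*12 - 2726/1070 = -4/3 - 2726/1070 = -4/3 - 1*1363/535 = -4/3 - 1363/535 = -6229/1605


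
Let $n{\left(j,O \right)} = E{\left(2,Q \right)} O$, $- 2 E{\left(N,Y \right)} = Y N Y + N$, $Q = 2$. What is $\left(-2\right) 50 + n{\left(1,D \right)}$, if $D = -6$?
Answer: $-70$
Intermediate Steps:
$E{\left(N,Y \right)} = - \frac{N}{2} - \frac{N Y^{2}}{2}$ ($E{\left(N,Y \right)} = - \frac{Y N Y + N}{2} = - \frac{N Y Y + N}{2} = - \frac{N Y^{2} + N}{2} = - \frac{N + N Y^{2}}{2} = - \frac{N}{2} - \frac{N Y^{2}}{2}$)
$n{\left(j,O \right)} = - 5 O$ ($n{\left(j,O \right)} = \left(- \frac{1}{2}\right) 2 \left(1 + 2^{2}\right) O = \left(- \frac{1}{2}\right) 2 \left(1 + 4\right) O = \left(- \frac{1}{2}\right) 2 \cdot 5 O = - 5 O$)
$\left(-2\right) 50 + n{\left(1,D \right)} = \left(-2\right) 50 - -30 = -100 + 30 = -70$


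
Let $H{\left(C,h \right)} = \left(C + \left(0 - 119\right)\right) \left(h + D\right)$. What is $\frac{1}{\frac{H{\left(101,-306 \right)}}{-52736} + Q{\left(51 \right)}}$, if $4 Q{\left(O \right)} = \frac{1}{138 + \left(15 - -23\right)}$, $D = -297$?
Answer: $- \frac{290048}{59285} \approx -4.8924$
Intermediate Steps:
$H{\left(C,h \right)} = \left(-297 + h\right) \left(-119 + C\right)$ ($H{\left(C,h \right)} = \left(C + \left(0 - 119\right)\right) \left(h - 297\right) = \left(C - 119\right) \left(-297 + h\right) = \left(-119 + C\right) \left(-297 + h\right) = \left(-297 + h\right) \left(-119 + C\right)$)
$Q{\left(O \right)} = \frac{1}{704}$ ($Q{\left(O \right)} = \frac{1}{4 \left(138 + \left(15 - -23\right)\right)} = \frac{1}{4 \left(138 + \left(15 + 23\right)\right)} = \frac{1}{4 \left(138 + 38\right)} = \frac{1}{4 \cdot 176} = \frac{1}{4} \cdot \frac{1}{176} = \frac{1}{704}$)
$\frac{1}{\frac{H{\left(101,-306 \right)}}{-52736} + Q{\left(51 \right)}} = \frac{1}{\frac{35343 - 29997 - -36414 + 101 \left(-306\right)}{-52736} + \frac{1}{704}} = \frac{1}{\left(35343 - 29997 + 36414 - 30906\right) \left(- \frac{1}{52736}\right) + \frac{1}{704}} = \frac{1}{10854 \left(- \frac{1}{52736}\right) + \frac{1}{704}} = \frac{1}{- \frac{5427}{26368} + \frac{1}{704}} = \frac{1}{- \frac{59285}{290048}} = - \frac{290048}{59285}$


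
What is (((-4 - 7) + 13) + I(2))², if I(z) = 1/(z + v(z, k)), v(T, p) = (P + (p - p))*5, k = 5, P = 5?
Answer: 3025/729 ≈ 4.1495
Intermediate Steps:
v(T, p) = 25 (v(T, p) = (5 + (p - p))*5 = (5 + 0)*5 = 5*5 = 25)
I(z) = 1/(25 + z) (I(z) = 1/(z + 25) = 1/(25 + z))
(((-4 - 7) + 13) + I(2))² = (((-4 - 7) + 13) + 1/(25 + 2))² = ((-11 + 13) + 1/27)² = (2 + 1/27)² = (55/27)² = 3025/729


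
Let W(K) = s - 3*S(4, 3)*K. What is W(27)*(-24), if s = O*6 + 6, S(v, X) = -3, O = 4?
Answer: -6552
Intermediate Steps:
s = 30 (s = 4*6 + 6 = 24 + 6 = 30)
W(K) = 30 + 9*K (W(K) = 30 - (-9)*K = 30 + 9*K)
W(27)*(-24) = (30 + 9*27)*(-24) = (30 + 243)*(-24) = 273*(-24) = -6552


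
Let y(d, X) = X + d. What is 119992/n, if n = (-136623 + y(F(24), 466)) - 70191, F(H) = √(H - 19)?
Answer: -24760109216/42579497099 - 119992*√5/42579497099 ≈ -0.58151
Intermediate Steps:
F(H) = √(-19 + H)
n = -206348 + √5 (n = (-136623 + (466 + √(-19 + 24))) - 70191 = (-136623 + (466 + √5)) - 70191 = (-136157 + √5) - 70191 = -206348 + √5 ≈ -2.0635e+5)
119992/n = 119992/(-206348 + √5)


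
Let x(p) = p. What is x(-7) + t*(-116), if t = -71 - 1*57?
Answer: 14841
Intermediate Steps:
t = -128 (t = -71 - 57 = -128)
x(-7) + t*(-116) = -7 - 128*(-116) = -7 + 14848 = 14841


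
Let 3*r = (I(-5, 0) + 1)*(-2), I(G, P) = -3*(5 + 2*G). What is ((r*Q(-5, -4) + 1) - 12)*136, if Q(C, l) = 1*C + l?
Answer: 11560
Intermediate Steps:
I(G, P) = -15 - 6*G
Q(C, l) = C + l
r = -32/3 (r = (((-15 - 6*(-5)) + 1)*(-2))/3 = (((-15 + 30) + 1)*(-2))/3 = ((15 + 1)*(-2))/3 = (16*(-2))/3 = (⅓)*(-32) = -32/3 ≈ -10.667)
((r*Q(-5, -4) + 1) - 12)*136 = ((-32*(-5 - 4)/3 + 1) - 12)*136 = ((-32/3*(-9) + 1) - 12)*136 = ((96 + 1) - 12)*136 = (97 - 12)*136 = 85*136 = 11560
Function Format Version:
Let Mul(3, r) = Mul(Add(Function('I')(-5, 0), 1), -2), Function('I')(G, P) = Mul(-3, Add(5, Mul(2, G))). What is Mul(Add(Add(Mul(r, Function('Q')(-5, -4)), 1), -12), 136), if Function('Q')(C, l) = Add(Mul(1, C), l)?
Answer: 11560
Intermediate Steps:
Function('I')(G, P) = Add(-15, Mul(-6, G))
Function('Q')(C, l) = Add(C, l)
r = Rational(-32, 3) (r = Mul(Rational(1, 3), Mul(Add(Add(-15, Mul(-6, -5)), 1), -2)) = Mul(Rational(1, 3), Mul(Add(Add(-15, 30), 1), -2)) = Mul(Rational(1, 3), Mul(Add(15, 1), -2)) = Mul(Rational(1, 3), Mul(16, -2)) = Mul(Rational(1, 3), -32) = Rational(-32, 3) ≈ -10.667)
Mul(Add(Add(Mul(r, Function('Q')(-5, -4)), 1), -12), 136) = Mul(Add(Add(Mul(Rational(-32, 3), Add(-5, -4)), 1), -12), 136) = Mul(Add(Add(Mul(Rational(-32, 3), -9), 1), -12), 136) = Mul(Add(Add(96, 1), -12), 136) = Mul(Add(97, -12), 136) = Mul(85, 136) = 11560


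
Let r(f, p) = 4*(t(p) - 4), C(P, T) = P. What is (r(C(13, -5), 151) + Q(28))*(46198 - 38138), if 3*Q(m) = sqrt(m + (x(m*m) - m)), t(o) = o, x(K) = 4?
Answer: 14233960/3 ≈ 4.7447e+6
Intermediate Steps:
r(f, p) = -16 + 4*p (r(f, p) = 4*(p - 4) = 4*(-4 + p) = -16 + 4*p)
Q(m) = 2/3 (Q(m) = sqrt(m + (4 - m))/3 = sqrt(4)/3 = (1/3)*2 = 2/3)
(r(C(13, -5), 151) + Q(28))*(46198 - 38138) = ((-16 + 4*151) + 2/3)*(46198 - 38138) = ((-16 + 604) + 2/3)*8060 = (588 + 2/3)*8060 = (1766/3)*8060 = 14233960/3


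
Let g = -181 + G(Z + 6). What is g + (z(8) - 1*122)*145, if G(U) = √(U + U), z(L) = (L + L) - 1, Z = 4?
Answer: -15696 + 2*√5 ≈ -15692.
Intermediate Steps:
z(L) = -1 + 2*L (z(L) = 2*L - 1 = -1 + 2*L)
G(U) = √2*√U (G(U) = √(2*U) = √2*√U)
g = -181 + 2*√5 (g = -181 + √2*√(4 + 6) = -181 + √2*√10 = -181 + 2*√5 ≈ -176.53)
g + (z(8) - 1*122)*145 = (-181 + 2*√5) + ((-1 + 2*8) - 1*122)*145 = (-181 + 2*√5) + ((-1 + 16) - 122)*145 = (-181 + 2*√5) + (15 - 122)*145 = (-181 + 2*√5) - 107*145 = (-181 + 2*√5) - 15515 = -15696 + 2*√5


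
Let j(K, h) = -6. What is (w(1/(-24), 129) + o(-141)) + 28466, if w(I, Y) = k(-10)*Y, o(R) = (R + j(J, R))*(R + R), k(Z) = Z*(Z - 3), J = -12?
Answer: 86690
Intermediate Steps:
k(Z) = Z*(-3 + Z)
o(R) = 2*R*(-6 + R) (o(R) = (R - 6)*(R + R) = (-6 + R)*(2*R) = 2*R*(-6 + R))
w(I, Y) = 130*Y (w(I, Y) = (-10*(-3 - 10))*Y = (-10*(-13))*Y = 130*Y)
(w(1/(-24), 129) + o(-141)) + 28466 = (130*129 + 2*(-141)*(-6 - 141)) + 28466 = (16770 + 2*(-141)*(-147)) + 28466 = (16770 + 41454) + 28466 = 58224 + 28466 = 86690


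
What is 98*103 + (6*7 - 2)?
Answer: 10134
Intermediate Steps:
98*103 + (6*7 - 2) = 10094 + (42 - 2) = 10094 + 40 = 10134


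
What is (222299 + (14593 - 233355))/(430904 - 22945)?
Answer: 3537/407959 ≈ 0.0086700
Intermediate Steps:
(222299 + (14593 - 233355))/(430904 - 22945) = (222299 - 218762)/407959 = 3537*(1/407959) = 3537/407959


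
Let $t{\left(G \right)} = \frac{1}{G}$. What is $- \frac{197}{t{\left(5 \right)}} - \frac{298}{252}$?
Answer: $- \frac{124259}{126} \approx -986.18$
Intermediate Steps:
$- \frac{197}{t{\left(5 \right)}} - \frac{298}{252} = - \frac{197}{\frac{1}{5}} - \frac{298}{252} = - 197 \frac{1}{\frac{1}{5}} - \frac{149}{126} = \left(-197\right) 5 - \frac{149}{126} = -985 - \frac{149}{126} = - \frac{124259}{126}$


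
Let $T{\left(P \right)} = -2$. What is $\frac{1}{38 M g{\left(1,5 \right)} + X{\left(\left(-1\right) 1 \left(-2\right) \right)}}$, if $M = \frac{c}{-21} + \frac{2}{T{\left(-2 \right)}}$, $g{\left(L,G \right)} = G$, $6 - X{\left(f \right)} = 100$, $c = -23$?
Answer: $- \frac{21}{1594} \approx -0.013174$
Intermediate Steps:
$X{\left(f \right)} = -94$ ($X{\left(f \right)} = 6 - 100 = -94$)
$M = \frac{2}{21}$ ($M = - \frac{23}{-21} + \frac{2}{-2} = \left(-23\right) \left(- \frac{1}{21}\right) + 2 \left(- \frac{1}{2}\right) = \frac{23}{21} - 1 = \frac{2}{21} \approx 0.095238$)
$\frac{1}{38 M g{\left(1,5 \right)} + X{\left(\left(-1\right) 1 \left(-2\right) \right)}} = \frac{1}{38 \cdot \frac{2}{21} \cdot 5 - 94} = \frac{1}{\frac{76}{21} \cdot 5 - 94} = \frac{1}{\frac{380}{21} - 94} = \frac{1}{- \frac{1594}{21}} = - \frac{21}{1594}$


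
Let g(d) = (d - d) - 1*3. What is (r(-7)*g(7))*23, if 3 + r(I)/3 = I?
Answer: 2070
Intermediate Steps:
g(d) = -3 (g(d) = 0 - 3 = -3)
r(I) = -9 + 3*I
(r(-7)*g(7))*23 = ((-9 + 3*(-7))*(-3))*23 = ((-9 - 21)*(-3))*23 = -30*(-3)*23 = 90*23 = 2070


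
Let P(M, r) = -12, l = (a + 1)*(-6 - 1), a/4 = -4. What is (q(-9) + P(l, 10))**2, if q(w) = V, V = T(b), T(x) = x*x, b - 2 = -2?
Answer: 144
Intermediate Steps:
b = 0 (b = 2 - 2 = 0)
a = -16 (a = 4*(-4) = -16)
l = 105 (l = (-16 + 1)*(-6 - 1) = -15*(-7) = 105)
T(x) = x**2
V = 0 (V = 0**2 = 0)
q(w) = 0
(q(-9) + P(l, 10))**2 = (0 - 12)**2 = (-12)**2 = 144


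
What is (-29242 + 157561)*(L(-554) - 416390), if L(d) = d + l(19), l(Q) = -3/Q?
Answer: -1016535290541/19 ≈ -5.3502e+10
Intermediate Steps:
L(d) = -3/19 + d (L(d) = d - 3/19 = -3/19 + d)
(-29242 + 157561)*(L(-554) - 416390) = (-29242 + 157561)*((-3/19 - 554) - 416390) = 128319*(-10529/19 - 416390) = 128319*(-7921939/19) = -1016535290541/19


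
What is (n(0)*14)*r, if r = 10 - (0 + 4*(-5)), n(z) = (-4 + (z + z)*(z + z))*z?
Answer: 0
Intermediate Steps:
n(z) = z*(-4 + 4*z²) (n(z) = (-4 + (2*z)*(2*z))*z = (-4 + 4*z²)*z = z*(-4 + 4*z²))
r = 30 (r = 10 - (0 - 20) = 10 - 1*(-20) = 10 + 20 = 30)
(n(0)*14)*r = ((4*0*(-1 + 0²))*14)*30 = ((4*0*(-1 + 0))*14)*30 = ((4*0*(-1))*14)*30 = (0*14)*30 = 0*30 = 0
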